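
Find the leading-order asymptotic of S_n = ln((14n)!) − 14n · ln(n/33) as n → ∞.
S_n ~ 14n · (ln 462 − 1) + O(ln n)

Stirling: ln((14n)!) = 14n ln(14n) − 14n + O(ln n).
  S_n = 14n ln(14n) − 14n − 14n ln(n/33) + O(ln n)
      = 14n ln(14n) − 14n ln n + 14n ln 33 − 14n + O(ln n)
      = 14n ln 14 + 14n ln 33 − 14n + O(ln n)
      = 14n (ln 462 − 1) + O(ln n).
Numerically ln(462) − 1 ≈ 5.1356.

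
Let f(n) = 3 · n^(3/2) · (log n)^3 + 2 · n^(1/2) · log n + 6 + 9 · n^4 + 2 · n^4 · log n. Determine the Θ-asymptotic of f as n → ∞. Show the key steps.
f(n) ∈ Θ(n^4 · log n)

Compare the terms by growth order. For large n, n^a · (log n)^b dominates n^a' · (log n)^b' iff a > a', or (a = a' and b > b'). Ranking the 5 terms shows the dominant one is 2 · n^4 · log n. Hence f(n) ∈ Θ(n^4 · log n).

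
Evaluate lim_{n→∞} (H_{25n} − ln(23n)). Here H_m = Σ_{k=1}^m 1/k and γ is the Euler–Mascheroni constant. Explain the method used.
lim = ln(25/23) + γ

By Euler-Maclaurin, H_m = ln m + γ + O(1/m). So
  H_{25n} − ln(23n) = ln(25n) + γ − ln(23n) + O(1/n)
                       = ln(25/23) + γ + O(1/n).
Hence the limit is ln(25/23) + γ.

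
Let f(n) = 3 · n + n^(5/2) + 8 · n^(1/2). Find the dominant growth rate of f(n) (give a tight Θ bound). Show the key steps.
f(n) ∈ Θ(n^(5/2))

Compare the terms by growth order. For large n, n^a · (log n)^b dominates n^a' · (log n)^b' iff a > a', or (a = a' and b > b'). Ranking the 3 terms shows the dominant one is n^(5/2). Hence f(n) ∈ Θ(n^(5/2)).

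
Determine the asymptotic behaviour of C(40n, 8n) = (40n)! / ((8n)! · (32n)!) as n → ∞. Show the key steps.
C(40n, 8n) ~ (3125/256)^(8n) · sqrt(5/(8π·8n))

Write N = 8n. Apply Stirling to each factorial:
  (5N)! ~ sqrt(2π·5N) · (5N/e)^(5N),
  N! ~ sqrt(2π N) · (N/e)^N,
  (4N)! ~ sqrt(2π·4N) · (4N/e)^(4N).
The exponential factors combine to (5N)^(5N) / (N^N · (4N)^(4N)) = 5^(5N)/4^(4N) = (5^5/4^4)^N = (3125/256)^N.
The square-root prefactors combine to sqrt(2π·5N) / (sqrt(2π N)·sqrt(2π·4N)) = sqrt(5 / (2π·4·N)) = sqrt(5/(8π·8n)).
Substituting N = 8n: C(40n, 8n) ~ (3125/256)^(8n) · sqrt(5/(8π·8n)).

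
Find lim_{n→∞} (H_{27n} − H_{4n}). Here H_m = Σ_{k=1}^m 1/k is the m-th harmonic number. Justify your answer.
lim = ln(27/4)

Euler-Maclaurin gives H_m = ln m + γ + 1/(2m) + O(1/m^2). The γ and O(1/m) terms cancel in the difference:
  H_{27n} − H_{4n} = ln(27n) − ln(4n) + O(1/n) = ln(27/4) + O(1/n).
Hence the limit is ln(27/4).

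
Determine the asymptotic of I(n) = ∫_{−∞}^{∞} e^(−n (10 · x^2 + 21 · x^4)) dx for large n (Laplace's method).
I(n) ~ sqrt(π/(10n))

φ(x) = 10 · x^2 + 21 · x^4 has its unique global minimum at x* = 0 (since φ'(x) = 20x + 84x^3 = 0 only at x = 0 for real x with both coefficients positive, and φ → ∞ as |x| → ∞). At x* = 0, φ(0) = 0 and φ''(0) = 20. Laplace's method then gives
  I(n) ~ sqrt(2π / (n · φ''(0))) · e^(−n φ(0)) = sqrt(2π / (20n)) = sqrt(π/(10n)).
The 21 · x^4 term contributes only at subleading order (an O(1/n) relative correction).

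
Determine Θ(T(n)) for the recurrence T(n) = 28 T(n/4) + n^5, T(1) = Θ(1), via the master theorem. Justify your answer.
T(n) = Θ(n^5)

log_4 28 ≈ 2.404. f(n) = n^5 dominates n^(log_4 28) since 5 > 2.404, and the regularity condition a·f(n/b) = 28·(n/4)^5 = (28/1024)·n^5 ≤ c·f(n) holds with c = 28/1024 ≈ 0.0273 < 1. So this is Case 3: T(n) = Θ(f(n)) = Θ(n^5).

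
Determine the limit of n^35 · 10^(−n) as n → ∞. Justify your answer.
lim = 0

Exponentials with base > 1 dominate every fixed polynomial: for any fixed c, n^c / 10^n → 0 as n → ∞ (e.g. by the ratio test, or by writing 10^n = e^(n ln 10) and noting e^(n ln 10) / n^c → ∞). Hence n^35 · 10^(−n) = n^35 / 10^n → 0.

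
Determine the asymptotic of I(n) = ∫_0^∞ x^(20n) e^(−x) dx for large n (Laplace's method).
I(n) ~ sqrt(2π·20n) · (20n/e)^(20n)

Write the integrand as exp(20n ln x − x) and set f(x) = 20n ln x − x. Then f'(x) = 20n/x − 1 = 0 at x* = 20n, and f''(x*) = −20n/x*^2 = −1/(20n). Laplace's method (interior maximum) gives
  I(n) ~ e^(f(x*)) · sqrt(2π / |f''(x*)|)
        = exp(20n ln(20n) − 20n) · sqrt(2π · 20n)
        = (20n)^(20n) e^(−20n) · sqrt(2π·20n)
        = sqrt(2π·20n) · (20n/e)^(20n).
This matches Γ(20n+1) with Stirling applied to Γ.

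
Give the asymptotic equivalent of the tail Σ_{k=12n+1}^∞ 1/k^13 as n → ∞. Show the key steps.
Σ_{k>12n} 1/k^13 ~ 1/(12 · (12n)^12)

Compare to the integral: ∫_{12n}^∞ x^(−13) dx = [−x^(−12)/12]_{12n}^∞ = 1/((13−1)·(12n)^12). Euler-Maclaurin then gives
  Σ_{k>12n} 1/k^13 = ∫_{12n}^∞ dx/x^13 − 1/(2·(12n)^13) + O(1/(12n)^14).
(Equivalently this is ζ(13) − Σ_{k≤12n} 1/k^13.)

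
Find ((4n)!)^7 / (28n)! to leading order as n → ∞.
((4n)!)^7/(28n)! ~ ((2π·4n)^(6/2) / sqrt(7)) · 7^(−7·4n)  →  0

Write N = 4n. Stirling: N! ~ sqrt(2π N)(N/e)^N and (7N)! ~ sqrt(2π·7N)·(7N/e)^(7N).
  (N!)^7/(7N)! ~ (2π N)^(7/2) (N/e)^(7N) / [sqrt(2π·7N) (7N/e)^(7N)]
     = (2π N)^(7/2) / sqrt(2π·7N) · (N/(7N))^(7N)
     = (2π N)^((7−1)/2) / sqrt(7) · 7^(−7N).
Since 7^7 > 1, the factor 7^(−7N) decays exponentially, so the ratio → 0. Substituting N = 4n gives the stated form.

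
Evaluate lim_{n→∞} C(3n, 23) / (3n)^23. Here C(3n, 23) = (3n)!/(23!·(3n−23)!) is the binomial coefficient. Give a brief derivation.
lim = 1/23! = 1/25852016738884976640000

With N = 3n → ∞: C(N, 23) / N^23 = [N(N−1)…(N−22)] / (23! · N^23) = (1/23!) · 1 · (1 − 1/(3n)) · … · (1 − 22/(3n)). Each factor → 1 as N → ∞, so the limit is 1/23! = 1/25852016738884976640000.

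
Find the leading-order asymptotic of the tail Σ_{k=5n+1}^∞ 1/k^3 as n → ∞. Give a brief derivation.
Σ_{k>5n} 1/k^3 ~ 1/(2 · (5n)^2)

Compare to the integral: ∫_{5n}^∞ x^(−3) dx = [−x^(−2)/2]_{5n}^∞ = 1/((3−1)·(5n)^2). Euler-Maclaurin then gives
  Σ_{k>5n} 1/k^3 = ∫_{5n}^∞ dx/x^3 − 1/(2·(5n)^3) + O(1/(5n)^4).
(Equivalently this is ζ(3) − Σ_{k≤5n} 1/k^3.)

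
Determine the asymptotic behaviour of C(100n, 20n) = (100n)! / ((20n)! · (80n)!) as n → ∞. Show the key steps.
C(100n, 20n) ~ (3125/256)^(20n) · sqrt(5/(8π·20n))

Write N = 20n. Apply Stirling to each factorial:
  (5N)! ~ sqrt(2π·5N) · (5N/e)^(5N),
  N! ~ sqrt(2π N) · (N/e)^N,
  (4N)! ~ sqrt(2π·4N) · (4N/e)^(4N).
The exponential factors combine to (5N)^(5N) / (N^N · (4N)^(4N)) = 5^(5N)/4^(4N) = (5^5/4^4)^N = (3125/256)^N.
The square-root prefactors combine to sqrt(2π·5N) / (sqrt(2π N)·sqrt(2π·4N)) = sqrt(5 / (2π·4·N)) = sqrt(5/(8π·20n)).
Substituting N = 20n: C(100n, 20n) ~ (3125/256)^(20n) · sqrt(5/(8π·20n)).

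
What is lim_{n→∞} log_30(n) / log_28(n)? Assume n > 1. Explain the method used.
lim = ln(28) / ln(30) = log_30(28)

Change of base: log_30(n) = ln n / ln 30 and log_28(n) = ln n / ln 28. The ratio is (ln n / ln 30) · (ln 28 / ln n) = ln 28 / ln 30, a constant independent of n. So the limit is ln 28 / ln 30 = log_30(28).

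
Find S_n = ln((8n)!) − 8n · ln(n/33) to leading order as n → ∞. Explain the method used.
S_n ~ 8n · (ln 264 − 1) + O(ln n)

Stirling: ln((8n)!) = 8n ln(8n) − 8n + O(ln n).
  S_n = 8n ln(8n) − 8n − 8n ln(n/33) + O(ln n)
      = 8n ln(8n) − 8n ln n + 8n ln 33 − 8n + O(ln n)
      = 8n ln 8 + 8n ln 33 − 8n + O(ln n)
      = 8n (ln 264 − 1) + O(ln n).
Numerically ln(264) − 1 ≈ 4.5759.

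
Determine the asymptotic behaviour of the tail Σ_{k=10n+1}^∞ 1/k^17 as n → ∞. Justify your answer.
Σ_{k>10n} 1/k^17 ~ 1/(16 · (10n)^16)

Compare to the integral: ∫_{10n}^∞ x^(−17) dx = [−x^(−16)/16]_{10n}^∞ = 1/((17−1)·(10n)^16). Euler-Maclaurin then gives
  Σ_{k>10n} 1/k^17 = ∫_{10n}^∞ dx/x^17 − 1/(2·(10n)^17) + O(1/(10n)^18).
(Equivalently this is ζ(17) − Σ_{k≤10n} 1/k^17.)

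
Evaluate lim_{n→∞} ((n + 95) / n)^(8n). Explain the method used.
lim = e^760

Rewrite as (1 + 95/n)^(8n). By the standard limit (1 + x/n)^n → e^x, we have (1 + 95/n)^n → e^95, and raising to the 8th power gives e^760.
More precisely, ln[(1 + 95/n)^(8n)] = 8n · ln(1 + 95/n) = 8n · (95/n + O(1/n^2)) = 760 + O(1/n) → 760.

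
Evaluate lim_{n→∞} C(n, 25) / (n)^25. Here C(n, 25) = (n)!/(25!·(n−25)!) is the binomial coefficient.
lim = 1/25! = 1/15511210043330985984000000

With N = n → ∞: C(N, 25) / N^25 = [N(N−1)…(N−24)] / (25! · N^25) = (1/25!) · 1 · (1 − 1/n) · … · (1 − 24/n). Each factor → 1 as N → ∞, so the limit is 1/25! = 1/15511210043330985984000000.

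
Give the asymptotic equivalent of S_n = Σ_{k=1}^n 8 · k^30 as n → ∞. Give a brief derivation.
S_n ~ 8 · n^31 / 31

By integral comparison (Euler-Maclaurin), Σ_{k=1}^n 8 · k^30 = 8 · ∫_0^n x^30 dx + O(n^30) = 8 · n^31/31 + O(n^30). (Equivalently, Faulhaber's formula gives the same leading term.)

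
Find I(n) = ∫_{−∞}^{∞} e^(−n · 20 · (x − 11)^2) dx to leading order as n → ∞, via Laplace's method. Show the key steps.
I(n) = sqrt(π/(20n))

Here φ(x) = 20 · (x − 11)^2 has its unique minimum at x* = 11 with φ(x*) = 0 and φ''(x*) = 40. Laplace's method gives
  I(n) ~ e^(−n φ(x*)) · sqrt(2π / (n · φ''(x*))) = sqrt(2π / (40n)) = sqrt(π/(20n)).
This is exact: substituting u = (x − 11)·sqrt(20n) gives I(n) = (1/sqrt(20n)) ∫_{−∞}^{∞} e^(−u^2) du = sqrt(π/(20n)).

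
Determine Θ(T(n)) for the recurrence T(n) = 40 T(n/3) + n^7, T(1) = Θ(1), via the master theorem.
T(n) = Θ(n^7)

log_3 40 ≈ 3.358. f(n) = n^7 dominates n^(log_3 40) since 7 > 3.358, and the regularity condition a·f(n/b) = 40·(n/3)^7 = (40/2187)·n^7 ≤ c·f(n) holds with c = 40/2187 ≈ 0.0183 < 1. So this is Case 3: T(n) = Θ(f(n)) = Θ(n^7).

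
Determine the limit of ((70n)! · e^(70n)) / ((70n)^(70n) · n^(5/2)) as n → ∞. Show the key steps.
lim = 0

Stirling: (70n)! ~ sqrt(2π·70n) · (70n/e)^(70n). Hence
  (70n)! · e^(70n) / (70n)^(70n) ~ sqrt(2π·70n).
Dividing by n^(5/2): sqrt(2π·70n) / n^(5/2) = sqrt(2π·70) · n^((1−5)/2), so the expression behaves like sqrt(2π·70) · n^((1−5)/2) → 0.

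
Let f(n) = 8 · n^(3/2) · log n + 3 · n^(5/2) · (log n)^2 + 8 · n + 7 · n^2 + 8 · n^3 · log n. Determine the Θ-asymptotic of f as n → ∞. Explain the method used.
f(n) ∈ Θ(n^3 · log n)

Compare the terms by growth order. For large n, n^a · (log n)^b dominates n^a' · (log n)^b' iff a > a', or (a = a' and b > b'). Ranking the 5 terms shows the dominant one is 8 · n^3 · log n. Hence f(n) ∈ Θ(n^3 · log n).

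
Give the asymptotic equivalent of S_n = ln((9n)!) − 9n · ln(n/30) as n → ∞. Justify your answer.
S_n ~ 9n · (ln 270 − 1) + O(ln n)

Stirling: ln((9n)!) = 9n ln(9n) − 9n + O(ln n).
  S_n = 9n ln(9n) − 9n − 9n ln(n/30) + O(ln n)
      = 9n ln(9n) − 9n ln n + 9n ln 30 − 9n + O(ln n)
      = 9n ln 9 + 9n ln 30 − 9n + O(ln n)
      = 9n (ln 270 − 1) + O(ln n).
Numerically ln(270) − 1 ≈ 4.5984.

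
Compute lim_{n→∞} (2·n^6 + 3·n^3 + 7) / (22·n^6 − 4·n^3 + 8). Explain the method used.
lim = 2/22 = 1/11

For large n the leading n^6 terms dominate both numerator and denominator. Dividing top and bottom by n^6, every other term tends to 0, leaving 2/22 = 1/11.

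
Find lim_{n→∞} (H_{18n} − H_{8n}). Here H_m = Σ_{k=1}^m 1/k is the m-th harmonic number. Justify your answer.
lim = ln(18/8) = ln(9/4)

Euler-Maclaurin gives H_m = ln m + γ + 1/(2m) + O(1/m^2). The γ and O(1/m) terms cancel in the difference:
  H_{18n} − H_{8n} = ln(18n) − ln(8n) + O(1/n) = ln(18/8) + O(1/n).
Hence the limit is ln(18/8) = ln(9/4).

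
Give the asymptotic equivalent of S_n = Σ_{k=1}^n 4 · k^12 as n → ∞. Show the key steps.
S_n ~ 4 · n^13 / 13

By integral comparison (Euler-Maclaurin), Σ_{k=1}^n 4 · k^12 = 4 · ∫_0^n x^12 dx + O(n^12) = 4 · n^13/13 + O(n^12). (Equivalently, Faulhaber's formula gives the same leading term.)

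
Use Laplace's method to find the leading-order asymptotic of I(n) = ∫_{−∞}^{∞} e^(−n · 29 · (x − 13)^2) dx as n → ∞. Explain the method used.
I(n) = sqrt(π/(29n))

Here φ(x) = 29 · (x − 13)^2 has its unique minimum at x* = 13 with φ(x*) = 0 and φ''(x*) = 58. Laplace's method gives
  I(n) ~ e^(−n φ(x*)) · sqrt(2π / (n · φ''(x*))) = sqrt(2π / (58n)) = sqrt(π/(29n)).
This is exact: substituting u = (x − 13)·sqrt(29n) gives I(n) = (1/sqrt(29n)) ∫_{−∞}^{∞} e^(−u^2) du = sqrt(π/(29n)).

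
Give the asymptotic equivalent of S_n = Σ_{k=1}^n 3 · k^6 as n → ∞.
S_n ~ 3 · n^7 / 7

By integral comparison (Euler-Maclaurin), Σ_{k=1}^n 3 · k^6 = 3 · ∫_0^n x^6 dx + O(n^6) = 3 · n^7/7 + O(n^6). (Equivalently, Faulhaber's formula gives the same leading term.)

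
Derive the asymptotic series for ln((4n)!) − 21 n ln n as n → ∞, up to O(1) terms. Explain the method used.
ln((4n)!) − 21 n ln n = −17 n ln n + 4(ln 4 − 1) n + (1/2) ln(2π·4n) + O(1/n)

Stirling: ln((4n)!) = 4n ln(4n) − 4n + (1/2) ln(2π·4n) + O(1/n).
Expand 4n ln(4n) = 4n (ln n + ln 4) = 4n ln n + 4n ln 4.
Subtract 21n ln n: leading term is (4 − 21) n ln n = −17 n ln n. The next term is 4n ln 4 − 4n = 4(ln 4 − 1) n. Then the (1/2) ln(2π·4n) correction.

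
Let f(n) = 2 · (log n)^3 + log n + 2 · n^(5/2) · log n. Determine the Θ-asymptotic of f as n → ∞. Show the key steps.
f(n) ∈ Θ(n^(5/2) · log n)

Compare the terms by growth order. For large n, n^a · (log n)^b dominates n^a' · (log n)^b' iff a > a', or (a = a' and b > b'). Ranking the 3 terms shows the dominant one is 2 · n^(5/2) · log n. Hence f(n) ∈ Θ(n^(5/2) · log n).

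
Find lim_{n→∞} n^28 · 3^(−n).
lim = 0

Exponentials with base > 1 dominate every fixed polynomial: for any fixed c, n^c / 3^n → 0 as n → ∞ (e.g. by the ratio test, or by writing 3^n = e^(n ln 3) and noting e^(n ln 3) / n^c → ∞). Hence n^28 · 3^(−n) = n^28 / 3^n → 0.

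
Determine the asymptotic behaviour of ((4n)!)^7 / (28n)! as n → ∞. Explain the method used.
((4n)!)^7/(28n)! ~ ((2π·4n)^(6/2) / sqrt(7)) · 7^(−7·4n)  →  0

Write N = 4n. Stirling: N! ~ sqrt(2π N)(N/e)^N and (7N)! ~ sqrt(2π·7N)·(7N/e)^(7N).
  (N!)^7/(7N)! ~ (2π N)^(7/2) (N/e)^(7N) / [sqrt(2π·7N) (7N/e)^(7N)]
     = (2π N)^(7/2) / sqrt(2π·7N) · (N/(7N))^(7N)
     = (2π N)^((7−1)/2) / sqrt(7) · 7^(−7N).
Since 7^7 > 1, the factor 7^(−7N) decays exponentially, so the ratio → 0. Substituting N = 4n gives the stated form.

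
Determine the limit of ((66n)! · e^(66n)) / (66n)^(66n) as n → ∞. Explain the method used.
lim = ∞

Stirling: (66n)! ~ sqrt(2π·66n) · (66n/e)^(66n). Hence
  (66n)! · e^(66n) / (66n)^(66n) ~ sqrt(2π·66n) = sqrt(2π·66) · sqrt(n) → ∞.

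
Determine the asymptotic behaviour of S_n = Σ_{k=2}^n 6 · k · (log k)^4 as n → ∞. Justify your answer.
S_n ~ 3 · n^2 · (log n)^4

By integral comparison, S_n = ∫_1^n 6 · x · (log x)^4 dx + O(n · (log n)^4). For the integral, the leading term of ∫_1^n x^1 (log x)^4 dx is n^2/2 · (log n)^4 (by repeated integration by parts; each step lowers the log-exponent and produces a relatively O(1/log n) correction). Hence S_n ~ 3 · n^2 · (log n)^4.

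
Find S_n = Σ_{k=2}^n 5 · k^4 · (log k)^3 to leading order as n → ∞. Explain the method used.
S_n ~ n^5 · (log n)^3

By integral comparison, S_n = ∫_1^n 5 · x^4 · (log x)^3 dx + O(n^4 · (log n)^3). For the integral, the leading term of ∫_1^n x^4 (log x)^3 dx is n^5/5 · (log n)^3 (by repeated integration by parts; each step lowers the log-exponent and produces a relatively O(1/log n) correction). Hence S_n ~ n^5 · (log n)^3.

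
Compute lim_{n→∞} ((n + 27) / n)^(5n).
lim = e^135

Rewrite as (1 + 27/n)^(5n). By the standard limit (1 + x/n)^n → e^x, we have (1 + 27/n)^n → e^27, and raising to the 5th power gives e^135.
More precisely, ln[(1 + 27/n)^(5n)] = 5n · ln(1 + 27/n) = 5n · (27/n + O(1/n^2)) = 135 + O(1/n) → 135.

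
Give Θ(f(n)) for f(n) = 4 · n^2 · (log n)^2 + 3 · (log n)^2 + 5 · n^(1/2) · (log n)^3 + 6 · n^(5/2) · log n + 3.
f(n) ∈ Θ(n^(5/2) · log n)

Compare the terms by growth order. For large n, n^a · (log n)^b dominates n^a' · (log n)^b' iff a > a', or (a = a' and b > b'). Ranking the 5 terms shows the dominant one is 6 · n^(5/2) · log n. Hence f(n) ∈ Θ(n^(5/2) · log n).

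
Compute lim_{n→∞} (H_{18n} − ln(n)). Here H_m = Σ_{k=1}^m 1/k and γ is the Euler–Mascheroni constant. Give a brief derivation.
lim = ln 18 + γ

By Euler-Maclaurin, H_m = ln m + γ + O(1/m). So
  H_{18n} − ln(n) = ln(18n) + γ − ln(n) + O(1/n)
                       = ln(18/1) + γ + O(1/n).
Hence the limit is ln(18/1) + γ.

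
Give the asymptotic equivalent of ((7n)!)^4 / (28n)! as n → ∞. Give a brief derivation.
((7n)!)^4/(28n)! ~ ((2π·7n)^(3/2) / 2) · 4^(−4·7n)  →  0

Write N = 7n. Stirling: N! ~ sqrt(2π N)(N/e)^N and (4N)! ~ sqrt(2π·4N)·(4N/e)^(4N).
  (N!)^4/(4N)! ~ (2π N)^(4/2) (N/e)^(4N) / [sqrt(2π·4N) (4N/e)^(4N)]
     = (2π N)^(4/2) / sqrt(2π·4N) · (N/(4N))^(4N)
     = (2π N)^((4−1)/2) / 2 · 4^(−4N).
Since 4^4 > 1, the factor 4^(−4N) decays exponentially, so the ratio → 0. Substituting N = 7n gives the stated form.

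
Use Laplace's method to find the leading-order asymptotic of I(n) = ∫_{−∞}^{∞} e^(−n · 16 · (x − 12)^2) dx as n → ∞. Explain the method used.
I(n) = sqrt(π/(16n))

Here φ(x) = 16 · (x − 12)^2 has its unique minimum at x* = 12 with φ(x*) = 0 and φ''(x*) = 32. Laplace's method gives
  I(n) ~ e^(−n φ(x*)) · sqrt(2π / (n · φ''(x*))) = sqrt(2π / (32n)) = sqrt(π/(16n)).
This is exact: substituting u = (x − 12)·sqrt(16n) gives I(n) = (1/sqrt(16n)) ∫_{−∞}^{∞} e^(−u^2) du = sqrt(π/(16n)).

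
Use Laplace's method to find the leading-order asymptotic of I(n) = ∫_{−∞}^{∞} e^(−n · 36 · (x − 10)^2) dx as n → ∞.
I(n) = sqrt(π/(36n))

Here φ(x) = 36 · (x − 10)^2 has its unique minimum at x* = 10 with φ(x*) = 0 and φ''(x*) = 72. Laplace's method gives
  I(n) ~ e^(−n φ(x*)) · sqrt(2π / (n · φ''(x*))) = sqrt(2π / (72n)) = sqrt(π/(36n)).
This is exact: substituting u = (x − 10)·sqrt(36n) gives I(n) = (1/sqrt(36n)) ∫_{−∞}^{∞} e^(−u^2) du = sqrt(π/(36n)).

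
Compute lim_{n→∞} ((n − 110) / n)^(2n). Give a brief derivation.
lim = e^(−220)

Rewrite as (1 − 110/n)^(2n). By the standard limit (1 + x/n)^n → e^x, we have (1 − 110/n)^n → e^(−110), and raising to the 2nd power gives e^(−220).
More precisely, ln[(1 − 110/n)^(2n)] = 2n · ln(1 − 110/n) = 2n · (-110/n + O(1/n^2)) = -220 + O(1/n) → -220.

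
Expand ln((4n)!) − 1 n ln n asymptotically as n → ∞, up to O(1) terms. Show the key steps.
ln((4n)!) − 1 n ln n = 3 n ln n + 4(ln 4 − 1) n + (1/2) ln(2π·4n) + O(1/n)

Stirling: ln((4n)!) = 4n ln(4n) − 4n + (1/2) ln(2π·4n) + O(1/n).
Expand 4n ln(4n) = 4n (ln n + ln 4) = 4n ln n + 4n ln 4.
Subtract 1n ln n: leading term is (4 − 1) n ln n = 3 n ln n. The next term is 4n ln 4 − 4n = 4(ln 4 − 1) n. Then the (1/2) ln(2π·4n) correction.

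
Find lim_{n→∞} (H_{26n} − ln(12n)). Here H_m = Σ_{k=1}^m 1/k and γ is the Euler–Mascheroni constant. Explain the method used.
lim = ln(13/6) + γ

By Euler-Maclaurin, H_m = ln m + γ + O(1/m). So
  H_{26n} − ln(12n) = ln(26n) + γ − ln(12n) + O(1/n)
                       = ln(26/12) + γ + O(1/n).
Hence the limit is ln(26/12) + γ (= ln(13/6)).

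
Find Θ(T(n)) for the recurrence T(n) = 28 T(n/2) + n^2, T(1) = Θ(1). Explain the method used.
T(n) = Θ(n^(log_2 28))

Master theorem: compare f(n) = n^2 to n^(log_2 28) where log_2 28 ≈ 4.807. Since 2 < log_2 28, we have f(n) = O(n^(log_2 28 − ε)) for some ε > 0 — Case 1. Hence T(n) = Θ(n^(log_2 28)).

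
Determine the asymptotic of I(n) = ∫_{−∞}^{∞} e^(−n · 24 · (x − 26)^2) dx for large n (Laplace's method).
I(n) = sqrt(π/(24n))

Here φ(x) = 24 · (x − 26)^2 has its unique minimum at x* = 26 with φ(x*) = 0 and φ''(x*) = 48. Laplace's method gives
  I(n) ~ e^(−n φ(x*)) · sqrt(2π / (n · φ''(x*))) = sqrt(2π / (48n)) = sqrt(π/(24n)).
This is exact: substituting u = (x − 26)·sqrt(24n) gives I(n) = (1/sqrt(24n)) ∫_{−∞}^{∞} e^(−u^2) du = sqrt(π/(24n)).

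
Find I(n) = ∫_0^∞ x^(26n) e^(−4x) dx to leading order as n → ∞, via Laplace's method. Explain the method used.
I(n) ~ (sqrt(2π·26n) / 4) · (26n/(4e))^(26n)

Write the integrand as exp(26n ln x − 4x) and set f(x) = 26n ln x − 4x. Then f'(x) = 26n/x − 4 = 0 at x* = 26n/4, and f''(x*) = −26n/x*^2 = −4^2/(26n). Laplace's method (interior maximum) gives
  I(n) ~ e^(f(x*)) · sqrt(2π / |f''(x*)|)
        = exp(26n ln(26n/4) − 26n) · sqrt(2π · 26n / 4^2)
        = (26n/4)^(26n) e^(−26n) · sqrt(2π·26n) / 4
        = (sqrt(2π·26n) / 4) · (26n/(4e))^(26n).
This matches Γ(26n+1)/4^(26n+1) with Stirling applied to Γ.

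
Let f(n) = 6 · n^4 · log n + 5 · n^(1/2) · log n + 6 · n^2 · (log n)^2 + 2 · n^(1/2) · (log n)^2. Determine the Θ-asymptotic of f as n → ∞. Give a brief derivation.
f(n) ∈ Θ(n^4 · log n)

Compare the terms by growth order. For large n, n^a · (log n)^b dominates n^a' · (log n)^b' iff a > a', or (a = a' and b > b'). Ranking the 4 terms shows the dominant one is 6 · n^4 · log n. Hence f(n) ∈ Θ(n^4 · log n).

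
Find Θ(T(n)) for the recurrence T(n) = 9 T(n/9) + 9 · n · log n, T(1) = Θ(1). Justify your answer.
T(n) = Θ(n · (log n)^2)

Here log_9 9 = 1 and f(n) = 9 · n · log n = Θ(n^(log_9 9) · (log n)^1). This is the extended Case 2 of the master theorem (f matches the critical exponent up to log factors), giving T(n) = Θ(n^(log_9 9) · (log n)^(1+1)) = Θ(n · (log n)^2).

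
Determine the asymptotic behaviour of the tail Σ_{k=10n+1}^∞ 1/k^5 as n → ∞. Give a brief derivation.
Σ_{k>10n} 1/k^5 ~ 1/(4 · (10n)^4)

Compare to the integral: ∫_{10n}^∞ x^(−5) dx = [−x^(−4)/4]_{10n}^∞ = 1/((5−1)·(10n)^4). Euler-Maclaurin then gives
  Σ_{k>10n} 1/k^5 = ∫_{10n}^∞ dx/x^5 − 1/(2·(10n)^5) + O(1/(10n)^6).
(Equivalently this is ζ(5) − Σ_{k≤10n} 1/k^5.)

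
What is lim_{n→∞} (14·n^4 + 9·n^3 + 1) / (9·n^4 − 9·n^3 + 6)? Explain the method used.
lim = 14/9

For large n the leading n^4 terms dominate both numerator and denominator. Dividing top and bottom by n^4, every other term tends to 0, leaving 14/9.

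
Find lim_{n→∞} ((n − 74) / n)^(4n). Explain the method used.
lim = e^(−296)

Rewrite as (1 − 74/n)^(4n). By the standard limit (1 + x/n)^n → e^x, we have (1 − 74/n)^n → e^(−74), and raising to the 4th power gives e^(−296).
More precisely, ln[(1 − 74/n)^(4n)] = 4n · ln(1 − 74/n) = 4n · (-74/n + O(1/n^2)) = -296 + O(1/n) → -296.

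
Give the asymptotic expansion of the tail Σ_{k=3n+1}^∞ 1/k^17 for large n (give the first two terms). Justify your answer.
Σ_{k>3n} 1/k^17 = 1/(16 · (3n)^16) − 1/(2 · (3n)^17) + O(1/(3n)^18)

Compare to the integral: ∫_{3n}^∞ x^(−17) dx = [−x^(−16)/16]_{3n}^∞ = 1/((17−1)·(3n)^16). The Euler-Maclaurin correction adds −f(3n)/2 = −1/(2·(3n)^17). Euler-Maclaurin then gives
  Σ_{k>3n} 1/k^17 = ∫_{3n}^∞ dx/x^17 − 1/(2·(3n)^17) + O(1/(3n)^18).
(Equivalently this is ζ(17) − Σ_{k≤3n} 1/k^17.)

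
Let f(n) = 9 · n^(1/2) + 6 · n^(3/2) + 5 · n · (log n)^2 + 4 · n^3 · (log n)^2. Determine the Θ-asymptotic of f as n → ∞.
f(n) ∈ Θ(n^3 · (log n)^2)

Compare the terms by growth order. For large n, n^a · (log n)^b dominates n^a' · (log n)^b' iff a > a', or (a = a' and b > b'). Ranking the 4 terms shows the dominant one is 4 · n^3 · (log n)^2. Hence f(n) ∈ Θ(n^3 · (log n)^2).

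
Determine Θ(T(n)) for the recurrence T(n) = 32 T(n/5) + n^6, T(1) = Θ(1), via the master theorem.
T(n) = Θ(n^6)

log_5 32 ≈ 2.153. f(n) = n^6 dominates n^(log_5 32) since 6 > 2.153, and the regularity condition a·f(n/b) = 32·(n/5)^6 = (32/15625)·n^6 ≤ c·f(n) holds with c = 32/15625 ≈ 0.00205 < 1. So this is Case 3: T(n) = Θ(f(n)) = Θ(n^6).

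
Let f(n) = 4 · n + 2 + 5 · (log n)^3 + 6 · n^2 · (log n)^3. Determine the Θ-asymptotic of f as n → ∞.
f(n) ∈ Θ(n^2 · (log n)^3)

Compare the terms by growth order. For large n, n^a · (log n)^b dominates n^a' · (log n)^b' iff a > a', or (a = a' and b > b'). Ranking the 4 terms shows the dominant one is 6 · n^2 · (log n)^3. Hence f(n) ∈ Θ(n^2 · (log n)^3).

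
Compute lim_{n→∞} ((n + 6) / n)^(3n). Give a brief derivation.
lim = e^18

Rewrite as (1 + 6/n)^(3n). By the standard limit (1 + x/n)^n → e^x, we have (1 + 6/n)^n → e^6, and raising to the 3rd power gives e^18.
More precisely, ln[(1 + 6/n)^(3n)] = 3n · ln(1 + 6/n) = 3n · (6/n + O(1/n^2)) = 18 + O(1/n) → 18.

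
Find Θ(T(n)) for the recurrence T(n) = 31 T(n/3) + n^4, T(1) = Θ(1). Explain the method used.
T(n) = Θ(n^4)

log_3 31 ≈ 3.126. f(n) = n^4 dominates n^(log_3 31) since 4 > 3.126, and the regularity condition a·f(n/b) = 31·(n/3)^4 = (31/81)·n^4 ≤ c·f(n) holds with c = 31/81 ≈ 0.383 < 1. So this is Case 3: T(n) = Θ(f(n)) = Θ(n^4).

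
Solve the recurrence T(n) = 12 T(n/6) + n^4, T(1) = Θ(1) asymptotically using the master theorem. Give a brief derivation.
T(n) = Θ(n^4)

log_6 12 ≈ 1.387. f(n) = n^4 dominates n^(log_6 12) since 4 > 1.387, and the regularity condition a·f(n/b) = 12·(n/6)^4 = (12/1296)·n^4 ≤ c·f(n) holds with c = 12/1296 ≈ 0.00926 < 1. So this is Case 3: T(n) = Θ(f(n)) = Θ(n^4).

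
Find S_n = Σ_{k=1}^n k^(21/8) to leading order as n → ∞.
S_n ~ (8/29) · n^(29/8)

Integral comparison: Σ_{k=1}^n k^(21/8) = ∫_0^n x^(21/8) dx + O(n^(21/8)). The integral is n^(1 + 21/8) / (1 + 21/8) = n^((21+8)/8) / ((21+8)/8) = (8/29) · n^(29/8).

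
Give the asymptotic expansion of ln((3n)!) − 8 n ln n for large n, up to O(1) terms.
ln((3n)!) − 8 n ln n = −5 n ln n + 3(ln 3 − 1) n + (1/2) ln(2π·3n) + O(1/n)

Stirling: ln((3n)!) = 3n ln(3n) − 3n + (1/2) ln(2π·3n) + O(1/n).
Expand 3n ln(3n) = 3n (ln n + ln 3) = 3n ln n + 3n ln 3.
Subtract 8n ln n: leading term is (3 − 8) n ln n = −5 n ln n. The next term is 3n ln 3 − 3n = 3(ln 3 − 1) n. Then the (1/2) ln(2π·3n) correction.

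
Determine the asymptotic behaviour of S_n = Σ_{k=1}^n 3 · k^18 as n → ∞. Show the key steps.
S_n ~ 3 · n^19 / 19

By integral comparison (Euler-Maclaurin), Σ_{k=1}^n 3 · k^18 = 3 · ∫_0^n x^18 dx + O(n^18) = 3 · n^19/19 + O(n^18). (Equivalently, Faulhaber's formula gives the same leading term.)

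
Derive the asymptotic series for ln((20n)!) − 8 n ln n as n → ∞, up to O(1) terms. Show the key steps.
ln((20n)!) − 8 n ln n = 12 n ln n + 20(ln 20 − 1) n + (1/2) ln(2π·20n) + O(1/n)

Stirling: ln((20n)!) = 20n ln(20n) − 20n + (1/2) ln(2π·20n) + O(1/n).
Expand 20n ln(20n) = 20n (ln n + ln 20) = 20n ln n + 20n ln 20.
Subtract 8n ln n: leading term is (20 − 8) n ln n = 12 n ln n. The next term is 20n ln 20 − 20n = 20(ln 20 − 1) n. Then the (1/2) ln(2π·20n) correction.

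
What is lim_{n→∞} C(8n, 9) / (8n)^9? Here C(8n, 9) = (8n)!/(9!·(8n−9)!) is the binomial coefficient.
lim = 1/9! = 1/362880

With N = 8n → ∞: C(N, 9) / N^9 = [N(N−1)…(N−8)] / (9! · N^9) = (1/9!) · 1 · (1 − 1/(8n)) · … · (1 − 8/(8n)). Each factor → 1 as N → ∞, so the limit is 1/9! = 1/362880.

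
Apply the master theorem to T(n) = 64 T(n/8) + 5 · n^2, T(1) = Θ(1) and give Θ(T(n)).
T(n) = Θ(n^2 log n)

log_8 64 = 2, and f(n) = 5 · n^2 = Θ(n^(log_8 64)). This is Case 2 of the master theorem: T(n) = Θ(f(n) · log n) = Θ(n^2 log n).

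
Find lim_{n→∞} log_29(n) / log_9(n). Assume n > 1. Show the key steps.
lim = ln(9) / ln(29) = log_29(9)

Change of base: log_29(n) = ln n / ln 29 and log_9(n) = ln n / ln 9. The ratio is (ln n / ln 29) · (ln 9 / ln n) = ln 9 / ln 29, a constant independent of n. So the limit is ln 9 / ln 29 = log_29(9).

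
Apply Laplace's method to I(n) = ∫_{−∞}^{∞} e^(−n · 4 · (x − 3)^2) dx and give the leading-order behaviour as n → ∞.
I(n) = sqrt(π/(4n))

Here φ(x) = 4 · (x − 3)^2 has its unique minimum at x* = 3 with φ(x*) = 0 and φ''(x*) = 8. Laplace's method gives
  I(n) ~ e^(−n φ(x*)) · sqrt(2π / (n · φ''(x*))) = sqrt(2π / (8n)) = sqrt(π/(4n)).
This is exact: substituting u = (x − 3)·sqrt(4n) gives I(n) = (1/sqrt(4n)) ∫_{−∞}^{∞} e^(−u^2) du = sqrt(π/(4n)).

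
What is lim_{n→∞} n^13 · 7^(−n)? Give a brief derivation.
lim = 0

Exponentials with base > 1 dominate every fixed polynomial: for any fixed c, n^c / 7^n → 0 as n → ∞ (e.g. by the ratio test, or by writing 7^n = e^(n ln 7) and noting e^(n ln 7) / n^c → ∞). Hence n^13 · 7^(−n) = n^13 / 7^n → 0.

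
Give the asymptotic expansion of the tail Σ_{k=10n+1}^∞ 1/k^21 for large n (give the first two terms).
Σ_{k>10n} 1/k^21 = 1/(20 · (10n)^20) − 1/(2 · (10n)^21) + O(1/(10n)^22)

Compare to the integral: ∫_{10n}^∞ x^(−21) dx = [−x^(−20)/20]_{10n}^∞ = 1/((21−1)·(10n)^20). The Euler-Maclaurin correction adds −f(10n)/2 = −1/(2·(10n)^21). Euler-Maclaurin then gives
  Σ_{k>10n} 1/k^21 = ∫_{10n}^∞ dx/x^21 − 1/(2·(10n)^21) + O(1/(10n)^22).
(Equivalently this is ζ(21) − Σ_{k≤10n} 1/k^21.)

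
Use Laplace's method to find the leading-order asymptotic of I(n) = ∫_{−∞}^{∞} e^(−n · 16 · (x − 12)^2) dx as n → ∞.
I(n) = sqrt(π/(16n))

Here φ(x) = 16 · (x − 12)^2 has its unique minimum at x* = 12 with φ(x*) = 0 and φ''(x*) = 32. Laplace's method gives
  I(n) ~ e^(−n φ(x*)) · sqrt(2π / (n · φ''(x*))) = sqrt(2π / (32n)) = sqrt(π/(16n)).
This is exact: substituting u = (x − 12)·sqrt(16n) gives I(n) = (1/sqrt(16n)) ∫_{−∞}^{∞} e^(−u^2) du = sqrt(π/(16n)).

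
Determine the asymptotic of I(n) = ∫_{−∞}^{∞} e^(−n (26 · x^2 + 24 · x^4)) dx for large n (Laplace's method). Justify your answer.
I(n) ~ sqrt(π/(26n))

φ(x) = 26 · x^2 + 24 · x^4 has its unique global minimum at x* = 0 (since φ'(x) = 52x + 96x^3 = 0 only at x = 0 for real x with both coefficients positive, and φ → ∞ as |x| → ∞). At x* = 0, φ(0) = 0 and φ''(0) = 52. Laplace's method then gives
  I(n) ~ sqrt(2π / (n · φ''(0))) · e^(−n φ(0)) = sqrt(2π / (52n)) = sqrt(π/(26n)).
The 24 · x^4 term contributes only at subleading order (an O(1/n) relative correction).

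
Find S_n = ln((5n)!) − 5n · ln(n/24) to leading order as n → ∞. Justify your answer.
S_n ~ 5n · (ln 120 − 1) + O(ln n)

Stirling: ln((5n)!) = 5n ln(5n) − 5n + O(ln n).
  S_n = 5n ln(5n) − 5n − 5n ln(n/24) + O(ln n)
      = 5n ln(5n) − 5n ln n + 5n ln 24 − 5n + O(ln n)
      = 5n ln 5 + 5n ln 24 − 5n + O(ln n)
      = 5n (ln 120 − 1) + O(ln n).
Numerically ln(120) − 1 ≈ 3.7875.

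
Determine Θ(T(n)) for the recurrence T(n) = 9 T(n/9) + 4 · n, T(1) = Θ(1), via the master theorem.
T(n) = Θ(n log n)

log_9 9 = 1, and f(n) = 4 · n = Θ(n^(log_9 9)). This is Case 2 of the master theorem: T(n) = Θ(f(n) · log n) = Θ(n log n).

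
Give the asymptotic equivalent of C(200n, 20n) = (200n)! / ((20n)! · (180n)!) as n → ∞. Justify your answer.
C(200n, 20n) ~ (10000000000/387420489)^(20n) · sqrt(5/(9π·20n))

Write N = 20n. Apply Stirling to each factorial:
  (10N)! ~ sqrt(2π·10N) · (10N/e)^(10N),
  N! ~ sqrt(2π N) · (N/e)^N,
  (9N)! ~ sqrt(2π·9N) · (9N/e)^(9N).
The exponential factors combine to (10N)^(10N) / (N^N · (9N)^(9N)) = 10^(10N)/9^(9N) = (10^10/9^9)^N = (10000000000/387420489)^N.
The square-root prefactors combine to sqrt(2π·10N) / (sqrt(2π N)·sqrt(2π·9N)) = sqrt(10 / (2π·9·N)) = sqrt(5/(9π·20n)).
Substituting N = 20n: C(200n, 20n) ~ (10000000000/387420489)^(20n) · sqrt(5/(9π·20n)).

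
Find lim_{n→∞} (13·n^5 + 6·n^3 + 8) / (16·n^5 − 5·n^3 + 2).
lim = 13/16

For large n the leading n^5 terms dominate both numerator and denominator. Dividing top and bottom by n^5, every other term tends to 0, leaving 13/16.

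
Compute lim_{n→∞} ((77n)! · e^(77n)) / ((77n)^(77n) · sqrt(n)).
lim = sqrt(2π·77)

Stirling: (77n)! ~ sqrt(2π·77n) · (77n/e)^(77n). Hence
  (77n)! · e^(77n) / (77n)^(77n) ~ sqrt(2π·77n).
Dividing by sqrt(n): sqrt(2π·77n) / sqrt(n) = sqrt(2π·77) · n^((1−1)/2), so the limit is sqrt(2π·77).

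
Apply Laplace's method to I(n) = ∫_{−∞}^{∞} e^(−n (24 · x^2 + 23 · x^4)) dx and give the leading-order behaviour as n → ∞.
I(n) ~ sqrt(π/(24n))

φ(x) = 24 · x^2 + 23 · x^4 has its unique global minimum at x* = 0 (since φ'(x) = 48x + 92x^3 = 0 only at x = 0 for real x with both coefficients positive, and φ → ∞ as |x| → ∞). At x* = 0, φ(0) = 0 and φ''(0) = 48. Laplace's method then gives
  I(n) ~ sqrt(2π / (n · φ''(0))) · e^(−n φ(0)) = sqrt(2π / (48n)) = sqrt(π/(24n)).
The 23 · x^4 term contributes only at subleading order (an O(1/n) relative correction).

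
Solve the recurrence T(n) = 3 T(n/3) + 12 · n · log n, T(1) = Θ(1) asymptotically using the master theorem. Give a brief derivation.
T(n) = Θ(n · (log n)^2)

Here log_3 3 = 1 and f(n) = 12 · n · log n = Θ(n^(log_3 3) · (log n)^1). This is the extended Case 2 of the master theorem (f matches the critical exponent up to log factors), giving T(n) = Θ(n^(log_3 3) · (log n)^(1+1)) = Θ(n · (log n)^2).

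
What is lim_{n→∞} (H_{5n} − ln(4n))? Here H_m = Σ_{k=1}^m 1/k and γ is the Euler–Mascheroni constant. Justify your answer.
lim = ln(5/4) + γ

By Euler-Maclaurin, H_m = ln m + γ + O(1/m). So
  H_{5n} − ln(4n) = ln(5n) + γ − ln(4n) + O(1/n)
                       = ln(5/4) + γ + O(1/n).
Hence the limit is ln(5/4) + γ.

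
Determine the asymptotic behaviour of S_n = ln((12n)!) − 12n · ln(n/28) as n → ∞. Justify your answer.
S_n ~ 12n · (ln 336 − 1) + O(ln n)

Stirling: ln((12n)!) = 12n ln(12n) − 12n + O(ln n).
  S_n = 12n ln(12n) − 12n − 12n ln(n/28) + O(ln n)
      = 12n ln(12n) − 12n ln n + 12n ln 28 − 12n + O(ln n)
      = 12n ln 12 + 12n ln 28 − 12n + O(ln n)
      = 12n (ln 336 − 1) + O(ln n).
Numerically ln(336) − 1 ≈ 4.8171.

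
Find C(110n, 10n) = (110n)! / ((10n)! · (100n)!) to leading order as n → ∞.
C(110n, 10n) ~ (285311670611/10000000000)^(10n) · sqrt(11/(20π·10n))

Write N = 10n. Apply Stirling to each factorial:
  (11N)! ~ sqrt(2π·11N) · (11N/e)^(11N),
  N! ~ sqrt(2π N) · (N/e)^N,
  (10N)! ~ sqrt(2π·10N) · (10N/e)^(10N).
The exponential factors combine to (11N)^(11N) / (N^N · (10N)^(10N)) = 11^(11N)/10^(10N) = (11^11/10^10)^N = (285311670611/10000000000)^N.
The square-root prefactors combine to sqrt(2π·11N) / (sqrt(2π N)·sqrt(2π·10N)) = sqrt(11 / (2π·10·N)) = sqrt(11/(20π·10n)).
Substituting N = 10n: C(110n, 10n) ~ (285311670611/10000000000)^(10n) · sqrt(11/(20π·10n)).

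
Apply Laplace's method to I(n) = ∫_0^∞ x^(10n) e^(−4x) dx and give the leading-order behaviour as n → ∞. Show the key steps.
I(n) ~ (sqrt(2π·10n) / 4) · (10n/(4e))^(10n)

Write the integrand as exp(10n ln x − 4x) and set f(x) = 10n ln x − 4x. Then f'(x) = 10n/x − 4 = 0 at x* = 10n/4, and f''(x*) = −10n/x*^2 = −4^2/(10n). Laplace's method (interior maximum) gives
  I(n) ~ e^(f(x*)) · sqrt(2π / |f''(x*)|)
        = exp(10n ln(10n/4) − 10n) · sqrt(2π · 10n / 4^2)
        = (10n/4)^(10n) e^(−10n) · sqrt(2π·10n) / 4
        = (sqrt(2π·10n) / 4) · (10n/(4e))^(10n).
This matches Γ(10n+1)/4^(10n+1) with Stirling applied to Γ.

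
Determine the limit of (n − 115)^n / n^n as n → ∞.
lim = e^(−115)

Rewrite as (1 − 115/n)^(n). By the standard limit (1 + x/n)^n → e^x, we have (1 − 115/n)^n → e^(−115), and raising to the 1st power gives e^(−115).
More precisely, ln[(1 − 115/n)^(n)] = n · ln(1 − 115/n) = n · (-115/n + O(1/n^2)) = -115 + O(1/n) → -115.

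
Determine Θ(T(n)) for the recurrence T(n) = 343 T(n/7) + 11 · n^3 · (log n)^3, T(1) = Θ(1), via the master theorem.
T(n) = Θ(n^3 · (log n)^4)

Here log_7 343 = 3 and f(n) = 11 · n^3 · (log n)^3 = Θ(n^(log_7 343) · (log n)^3). This is the extended Case 2 of the master theorem (f matches the critical exponent up to log factors), giving T(n) = Θ(n^(log_7 343) · (log n)^(3+1)) = Θ(n^3 · (log n)^4).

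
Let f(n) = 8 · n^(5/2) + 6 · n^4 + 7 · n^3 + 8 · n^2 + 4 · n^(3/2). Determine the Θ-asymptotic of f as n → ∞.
f(n) ∈ Θ(n^4)

Compare the terms by growth order. For large n, n^a · (log n)^b dominates n^a' · (log n)^b' iff a > a', or (a = a' and b > b'). Ranking the 5 terms shows the dominant one is 6 · n^4. Hence f(n) ∈ Θ(n^4).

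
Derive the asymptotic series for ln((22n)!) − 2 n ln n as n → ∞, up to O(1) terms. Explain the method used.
ln((22n)!) − 2 n ln n = 20 n ln n + 22(ln 22 − 1) n + (1/2) ln(2π·22n) + O(1/n)

Stirling: ln((22n)!) = 22n ln(22n) − 22n + (1/2) ln(2π·22n) + O(1/n).
Expand 22n ln(22n) = 22n (ln n + ln 22) = 22n ln n + 22n ln 22.
Subtract 2n ln n: leading term is (22 − 2) n ln n = 20 n ln n. The next term is 22n ln 22 − 22n = 22(ln 22 − 1) n. Then the (1/2) ln(2π·22n) correction.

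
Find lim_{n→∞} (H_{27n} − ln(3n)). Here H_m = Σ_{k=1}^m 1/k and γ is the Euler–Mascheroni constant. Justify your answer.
lim = ln 9 + γ

By Euler-Maclaurin, H_m = ln m + γ + O(1/m). So
  H_{27n} − ln(3n) = ln(27n) + γ − ln(3n) + O(1/n)
                       = ln(27/3) + γ + O(1/n).
Hence the limit is ln(27/3) + γ (= ln 9).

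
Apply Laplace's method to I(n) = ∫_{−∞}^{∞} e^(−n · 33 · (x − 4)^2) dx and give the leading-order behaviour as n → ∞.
I(n) = sqrt(π/(33n))

Here φ(x) = 33 · (x − 4)^2 has its unique minimum at x* = 4 with φ(x*) = 0 and φ''(x*) = 66. Laplace's method gives
  I(n) ~ e^(−n φ(x*)) · sqrt(2π / (n · φ''(x*))) = sqrt(2π / (66n)) = sqrt(π/(33n)).
This is exact: substituting u = (x − 4)·sqrt(33n) gives I(n) = (1/sqrt(33n)) ∫_{−∞}^{∞} e^(−u^2) du = sqrt(π/(33n)).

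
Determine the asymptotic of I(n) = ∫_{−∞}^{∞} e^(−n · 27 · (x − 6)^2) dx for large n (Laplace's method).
I(n) = sqrt(π/(27n))

Here φ(x) = 27 · (x − 6)^2 has its unique minimum at x* = 6 with φ(x*) = 0 and φ''(x*) = 54. Laplace's method gives
  I(n) ~ e^(−n φ(x*)) · sqrt(2π / (n · φ''(x*))) = sqrt(2π / (54n)) = sqrt(π/(27n)).
This is exact: substituting u = (x − 6)·sqrt(27n) gives I(n) = (1/sqrt(27n)) ∫_{−∞}^{∞} e^(−u^2) du = sqrt(π/(27n)).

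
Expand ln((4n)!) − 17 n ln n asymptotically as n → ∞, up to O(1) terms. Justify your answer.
ln((4n)!) − 17 n ln n = −13 n ln n + 4(ln 4 − 1) n + (1/2) ln(2π·4n) + O(1/n)

Stirling: ln((4n)!) = 4n ln(4n) − 4n + (1/2) ln(2π·4n) + O(1/n).
Expand 4n ln(4n) = 4n (ln n + ln 4) = 4n ln n + 4n ln 4.
Subtract 17n ln n: leading term is (4 − 17) n ln n = −13 n ln n. The next term is 4n ln 4 − 4n = 4(ln 4 − 1) n. Then the (1/2) ln(2π·4n) correction.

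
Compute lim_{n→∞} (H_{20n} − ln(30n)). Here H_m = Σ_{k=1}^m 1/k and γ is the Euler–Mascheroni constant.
lim = ln(2/3) + γ

By Euler-Maclaurin, H_m = ln m + γ + O(1/m). So
  H_{20n} − ln(30n) = ln(20n) + γ − ln(30n) + O(1/n)
                       = ln(20/30) + γ + O(1/n).
Hence the limit is ln(20/30) + γ (= ln(2/3)).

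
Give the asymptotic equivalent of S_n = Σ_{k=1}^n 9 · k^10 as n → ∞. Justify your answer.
S_n ~ 9 · n^11 / 11

By integral comparison (Euler-Maclaurin), Σ_{k=1}^n 9 · k^10 = 9 · ∫_0^n x^10 dx + O(n^10) = 9 · n^11/11 + O(n^10). (Equivalently, Faulhaber's formula gives the same leading term.)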